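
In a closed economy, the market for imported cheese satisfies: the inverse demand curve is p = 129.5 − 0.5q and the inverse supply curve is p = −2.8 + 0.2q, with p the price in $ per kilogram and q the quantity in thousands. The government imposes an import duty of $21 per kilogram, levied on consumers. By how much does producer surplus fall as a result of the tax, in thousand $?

Producer surplus falls by $1044 thousand.

Inverting to q(p) form: qd = 259 − 2p; qs = 5p + 14.
Before the tax: set 259 − 2p = 5p + 14 → p* = $35, q* = 189.
With the tax collected from consumers, demand (in seller-price terms) shifts: qd = 259 − 2(p + 21).
Solving gives q = 159 with consumers paying $50 and sellers receiving $29 (the $21 wedge).
ΔPS is the trapezoid between Q = 159 and Q = 189 of height $6: ½ · (189 + 159) · 6 = $1044.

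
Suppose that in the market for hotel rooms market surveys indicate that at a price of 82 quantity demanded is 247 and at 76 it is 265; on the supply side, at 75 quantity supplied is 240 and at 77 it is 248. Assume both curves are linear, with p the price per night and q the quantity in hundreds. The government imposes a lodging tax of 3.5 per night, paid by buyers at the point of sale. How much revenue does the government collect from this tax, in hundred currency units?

Demand slope: (265 − 247)/(76 − 82) = -3, so qd = 493 − 3p.
Supply slope: (248 − 240)/(77 − 75) = 4, so qs = 4p − 60.
Before the tax: set 493 − 3p = 4p − 60 → p* = 79, q* = 256.
With the tax collected from buyers, demand (in seller-price terms) shifts: qd = 493 − 3(p + 3.5).
Solving gives q = 250 with buyers paying 81 and sellers receiving 77.5 (the 3.5 wedge).
Revenue = t · Q = 3.5 · 250 = 875.

Tax revenue = 875 hundred.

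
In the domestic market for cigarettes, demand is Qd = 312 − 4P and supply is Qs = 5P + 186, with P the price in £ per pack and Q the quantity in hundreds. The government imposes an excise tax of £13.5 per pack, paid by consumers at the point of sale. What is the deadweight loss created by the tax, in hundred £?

Deadweight loss = £202.5 hundred.

Without the tax, 312 − 4P = 5P + 186 gives 9P = 126, so P* = £14 and Q* = 256.
With the tax collected from consumers, demand (in seller-price terms) shifts: Qd = 312 − 4(P + 13.5).
Solving gives Q = 226 with consumers paying £21.5 and suppliers receiving £8 (the £13.5 wedge).
Quantity falls by |ΔQ| = |256 − 226| = 30.
DWL = ½ · t · |ΔQ| = ½ · 13.5 · 30 = £202.5.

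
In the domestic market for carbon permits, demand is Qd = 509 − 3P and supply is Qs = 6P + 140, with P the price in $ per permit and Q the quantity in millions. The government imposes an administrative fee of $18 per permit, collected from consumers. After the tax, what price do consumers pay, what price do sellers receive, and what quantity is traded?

Without the tax, 509 − 3P = 6P + 140 gives 9P = 369, so P* = $41 and Q* = 386.
With the tax collected from consumers, demand (in seller-price terms) shifts: Qd = 509 − 3(P + 18).
Solving gives Q = 350 with consumers paying $53 and sellers receiving $35 (the $18 wedge).
The less price-elastic side of the market bears the larger share of a per-unit tax.

Consumers pay $53; sellers receive $35; quantity = 350.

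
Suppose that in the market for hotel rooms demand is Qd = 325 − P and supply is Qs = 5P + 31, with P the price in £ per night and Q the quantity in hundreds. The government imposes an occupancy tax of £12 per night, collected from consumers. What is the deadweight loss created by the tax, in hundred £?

Without the tax, 325 − P = 5P + 31 gives 6P = 294, so P* = £49 and Q* = 276.
With the tax collected from consumers, demand (in seller-price terms) shifts: Qd = 325 − (P + 12).
Solving gives Q = 266 with consumers paying £59 and producers receiving £47 (the £12 wedge).
Quantity falls by |ΔQ| = |276 − 266| = 10.
DWL = ½ · t · |ΔQ| = ½ · 12 · 10 = £60.

Deadweight loss = £60 hundred.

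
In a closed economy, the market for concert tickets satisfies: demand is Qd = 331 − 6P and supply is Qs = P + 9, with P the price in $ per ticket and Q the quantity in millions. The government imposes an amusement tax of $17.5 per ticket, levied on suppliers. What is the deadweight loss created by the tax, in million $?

Deadweight loss = $131.25 million.

Without the tax, 331 − 6P = P + 9 gives 7P = 322, so P* = $46 and Q* = 55.
With the tax collected from suppliers, supply shifts: Qs = (P − 17.5) + 9.
Solving gives Q = 40 with consumers paying $48.5 and suppliers receiving $31 (the $17.5 wedge).
Quantity falls by |ΔQ| = |55 − 40| = 15.
DWL = ½ · t · |ΔQ| = ½ · 17.5 · 15 = $131.25.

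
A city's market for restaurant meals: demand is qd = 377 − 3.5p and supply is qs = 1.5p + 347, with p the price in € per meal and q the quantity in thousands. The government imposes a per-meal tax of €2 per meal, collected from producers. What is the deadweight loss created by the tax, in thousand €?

Without the tax, 377 − 3.5p = 1.5p + 347 gives 5p = 30, so p* = €6 and q* = 356.
With the tax collected from producers, supply shifts: qs = 1.5(p − 2) + 347.
Solving gives q = 353.9 with consumers paying €6.6 and producers receiving €4.6 (the €2 wedge).
Quantity falls by |ΔQ| = |356 − 353.9| = 2.1.
DWL = ½ · t · |ΔQ| = ½ · 2 · 2.1 = €2.1.

Deadweight loss = €2.1 thousand.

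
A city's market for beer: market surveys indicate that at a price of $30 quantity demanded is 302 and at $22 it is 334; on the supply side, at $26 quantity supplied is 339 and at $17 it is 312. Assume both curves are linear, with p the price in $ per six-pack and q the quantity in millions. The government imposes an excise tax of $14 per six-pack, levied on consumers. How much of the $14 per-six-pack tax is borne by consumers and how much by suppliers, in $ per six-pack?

Demand slope: (334 − 302)/(22 − 30) = -4, so qd = 422 − 4p.
Supply slope: (312 − 339)/(17 − 26) = 3, so qs = 3p + 261.
Without the tax, 422 − 4p = 3p + 261 gives 7p = 161, so p* = $23 and q* = 330.
With the tax collected from consumers, demand (in seller-price terms) shifts: qd = 422 − 4(p + 14).
Solving gives q = 306 with consumers paying $29 and suppliers receiving $15 (the $14 wedge).
Burden on consumers: $6; on suppliers: $8. (They sum to $14.)
The less price-elastic side of the market bears the larger share of a per-unit tax.

Consumers bear $6 per six-pack; suppliers bear $8 per six-pack.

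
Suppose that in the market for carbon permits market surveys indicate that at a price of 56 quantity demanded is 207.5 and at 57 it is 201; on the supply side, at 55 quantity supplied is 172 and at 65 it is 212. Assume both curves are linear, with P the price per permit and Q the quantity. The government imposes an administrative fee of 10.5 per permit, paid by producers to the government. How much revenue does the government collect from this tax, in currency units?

Demand slope: (201 − 207.5)/(57 − 56) = -6.5, so Qd = 571.5 − 6.5P.
Supply slope: (212 − 172)/(65 − 55) = 4, so Qs = 4P − 48.
Before the tax: set 571.5 − 6.5P = 4P − 48 → P* = 59, Q* = 188.
With the tax collected from producers, supply shifts: Qs = 4(P − 10.5) − 48.
Solving gives Q = 162 with consumers paying 63 and producers receiving 52.5 (the 10.5 wedge).
Revenue = t · Q = 10.5 · 162 = 1701.

Tax revenue = 1701.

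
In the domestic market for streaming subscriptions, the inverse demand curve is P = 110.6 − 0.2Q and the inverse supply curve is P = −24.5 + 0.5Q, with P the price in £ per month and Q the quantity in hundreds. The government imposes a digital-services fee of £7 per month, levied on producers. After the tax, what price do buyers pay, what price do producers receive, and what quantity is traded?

Inverting to Q(P) form: Qd = 553 − 5P; Qs = 2P + 49.
Without the tax, 553 − 5P = 2P + 49 gives 7P = 504, so P* = £72 and Q* = 193.
With the tax collected from producers, supply shifts: Qs = 2(P − 7) + 49.
New equilibrium: buyers pay £74, producers receive £67, Q = 183. (Wedge: Pb − Ps = 7.)

Buyers pay £74; producers receive £67; quantity = 183.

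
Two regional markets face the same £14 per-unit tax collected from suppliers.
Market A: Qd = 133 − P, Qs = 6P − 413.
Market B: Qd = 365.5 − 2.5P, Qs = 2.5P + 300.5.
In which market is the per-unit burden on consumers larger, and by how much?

Market A: pre-tax P* = £78, Q* = 55; post-tax Q = 43; per-unit burden on consumers = £12.
Market B: pre-tax P* = £13, Q* = 333; post-tax Q = 315.5; per-unit burden on consumers = £7.
Difference: £12 vs £7 → market A is larger by £5.

Market A, by £5.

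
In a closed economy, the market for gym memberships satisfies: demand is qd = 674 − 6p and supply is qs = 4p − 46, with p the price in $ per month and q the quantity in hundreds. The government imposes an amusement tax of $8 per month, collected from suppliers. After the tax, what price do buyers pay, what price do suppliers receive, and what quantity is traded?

Without the tax, 674 − 6p = 4p − 46 gives 10p = 720, so p* = $72 and q* = 242.
With the tax collected from suppliers, supply shifts: qs = 4(p − 8) − 46.
Solving gives q = 222.8 with buyers paying $75.2 and suppliers receiving $67.2 (the $8 wedge).
The less price-elastic side of the market bears the larger share of a per-unit tax.

Buyers pay $75.2; suppliers receive $67.2; quantity = 222.8.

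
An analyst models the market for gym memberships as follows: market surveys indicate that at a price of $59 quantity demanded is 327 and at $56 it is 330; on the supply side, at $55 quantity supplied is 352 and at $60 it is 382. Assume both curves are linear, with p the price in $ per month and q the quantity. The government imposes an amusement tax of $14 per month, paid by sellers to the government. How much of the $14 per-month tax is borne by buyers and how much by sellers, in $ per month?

Buyers bear $12 per month; sellers bear $2 per month.

Demand slope: (330 − 327)/(56 − 59) = -1, so qd = 386 − p.
Supply slope: (382 − 352)/(60 − 55) = 6, so qs = 6p + 22.
Before the tax: set 386 − p = 6p + 22 → p* = $52, q* = 334.
With the tax collected from sellers, supply shifts: qs = 6(p − 14) + 22.
Solving gives q = 322 with buyers paying $64 and sellers receiving $50 (the $14 wedge).
Burden on buyers: $12; on sellers: $2. (They sum to $14.)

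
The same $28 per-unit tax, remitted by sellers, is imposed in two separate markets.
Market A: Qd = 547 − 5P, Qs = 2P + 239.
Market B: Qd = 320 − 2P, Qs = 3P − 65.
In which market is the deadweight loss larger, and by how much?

Market A: pre-tax P* = $44, Q* = 327; post-tax Q = 287; deadweight loss = $560.
Market B: pre-tax P* = $77, Q* = 166; post-tax Q = 132.4; deadweight loss = $470.4.
Difference: $560 vs $470.4 → market A is larger by $89.6.

Market A, by $89.6.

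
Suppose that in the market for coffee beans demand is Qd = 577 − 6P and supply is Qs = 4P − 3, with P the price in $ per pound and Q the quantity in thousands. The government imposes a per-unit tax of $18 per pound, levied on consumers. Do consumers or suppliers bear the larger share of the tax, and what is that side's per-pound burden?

Before the tax: set 577 − 6P = 4P − 3 → P* = $58, Q* = 229.
With the tax collected from consumers, demand (in seller-price terms) shifts: Qd = 577 − 6(P + 18).
New equilibrium: consumers pay $65.2, suppliers receive $47.2, Q = 185.8. (Wedge: Pb − Ps = 18.)
Per-pound burden: consumers $7.2, suppliers $10.8.
Suppliers take the larger share because supply is less price-elastic here (demand slope 6 vs supply slope 4).
The less price-elastic side of the market bears the larger share of a per-unit tax.

Suppliers bear the larger share: $10.8 per pound.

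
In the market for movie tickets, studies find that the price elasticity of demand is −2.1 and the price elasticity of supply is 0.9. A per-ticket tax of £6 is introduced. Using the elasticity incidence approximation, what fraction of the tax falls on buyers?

Buyers' share ≈ 0.3.

Incidence ratio: buyers' share ≈ εs / (εs + |εd|) = 0.9 / (0.9 + 2.1) = 0.3.
Supply is the less elastic side, so buyers bear the smaller share.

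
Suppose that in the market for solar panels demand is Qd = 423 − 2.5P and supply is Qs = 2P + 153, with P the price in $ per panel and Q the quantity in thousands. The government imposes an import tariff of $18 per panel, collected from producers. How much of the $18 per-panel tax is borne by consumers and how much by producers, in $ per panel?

Consumers bear $8 per panel; producers bear $10 per panel.

Before the tax: set 423 − 2.5P = 2P + 153 → P* = $60, Q* = 273.
With the tax collected from producers, supply shifts: Qs = 2(P − 18) + 153.
Solving gives Q = 253 with consumers paying $68 and producers receiving $50 (the $18 wedge).
Burden on consumers: $8; on producers: $10. (They sum to $18.)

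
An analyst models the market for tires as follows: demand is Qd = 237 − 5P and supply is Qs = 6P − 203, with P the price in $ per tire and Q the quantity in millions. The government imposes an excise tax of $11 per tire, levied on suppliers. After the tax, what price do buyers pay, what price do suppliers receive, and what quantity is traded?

Without the tax, 237 − 5P = 6P − 203 gives 11P = 440, so P* = $40 and Q* = 37.
With the tax collected from suppliers, supply shifts: Qs = 6(P − 11) − 203.
Solving gives Q = 7 with buyers paying $46 and suppliers receiving $35 (the $11 wedge).
The less price-elastic side of the market bears the larger share of a per-unit tax.

Buyers pay $46; suppliers receive $35; quantity = 7.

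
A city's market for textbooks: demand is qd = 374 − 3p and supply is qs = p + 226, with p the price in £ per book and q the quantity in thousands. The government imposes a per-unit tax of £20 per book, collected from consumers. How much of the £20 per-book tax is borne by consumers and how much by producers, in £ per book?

Consumers bear £5 per book; producers bear £15 per book.

Before the tax: set 374 − 3p = p + 226 → p* = £37, q* = 263.
With the tax collected from consumers, demand (in seller-price terms) shifts: qd = 374 − 3(p + 20).
Solving gives q = 248 with consumers paying £42 and producers receiving £22 (the £20 wedge).
Burden on consumers: £5; on producers: £15. (They sum to £20.)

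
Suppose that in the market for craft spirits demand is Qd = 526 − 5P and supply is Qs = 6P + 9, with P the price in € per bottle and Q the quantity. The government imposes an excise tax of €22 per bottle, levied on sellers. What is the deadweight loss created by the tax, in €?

Before the tax: set 526 − 5P = 6P + 9 → P* = €47, Q* = 291.
With the tax collected from sellers, supply shifts: Qs = 6(P − 22) + 9.
New equilibrium: buyers pay €59, sellers receive €37, Q = 231. (Wedge: Pb − Ps = 22.)
Quantity falls by |ΔQ| = |291 − 231| = 60.
DWL = ½ · t · |ΔQ| = ½ · 22 · 60 = €660.

Deadweight loss = €660.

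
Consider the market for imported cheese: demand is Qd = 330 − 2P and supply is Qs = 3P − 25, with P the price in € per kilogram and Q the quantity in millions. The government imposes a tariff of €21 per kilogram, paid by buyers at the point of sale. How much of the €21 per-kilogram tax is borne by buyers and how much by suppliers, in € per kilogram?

Buyers bear €12.6 per kilogram; suppliers bear €8.4 per kilogram.

Without the tax, 330 − 2P = 3P − 25 gives 5P = 355, so P* = €71 and Q* = 188.
With the tax collected from buyers, demand (in seller-price terms) shifts: Qd = 330 − 2(P + 21).
Solving gives Q = 162.8 with buyers paying €83.6 and suppliers receiving €62.6 (the €21 wedge).
Burden on buyers: €12.6; on suppliers: €8.4. (They sum to €21.)
The less price-elastic side of the market bears the larger share of a per-unit tax.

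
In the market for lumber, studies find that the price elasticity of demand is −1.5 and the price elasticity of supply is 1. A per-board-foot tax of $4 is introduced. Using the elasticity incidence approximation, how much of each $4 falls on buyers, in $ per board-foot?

Incidence ratio: buyers' share ≈ εs / (εs + |εd|) = 1 / (1 + 1.5) = 0.4.
So buyers bear ≈ 0.4 × $4 = $1.6; producers bear $2.4.

Buyers bear ≈ $1.6 per board-foot.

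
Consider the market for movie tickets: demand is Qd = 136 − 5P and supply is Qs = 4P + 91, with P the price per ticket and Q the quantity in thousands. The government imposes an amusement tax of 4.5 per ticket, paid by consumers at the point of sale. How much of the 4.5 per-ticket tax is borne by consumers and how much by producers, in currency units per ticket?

Before the tax: set 136 − 5P = 4P + 91 → P* = 5, Q* = 111.
With the tax collected from consumers, demand (in seller-price terms) shifts: Qd = 136 − 5(P + 4.5).
Solving gives Q = 101 with consumers paying 7 and producers receiving 2.5 (the 4.5 wedge).
Burden on consumers: 2; on producers: 2.5. (They sum to 4.5.)
The less price-elastic side of the market bears the larger share of a per-unit tax.

Consumers bear 2 per ticket; producers bear 2.5 per ticket.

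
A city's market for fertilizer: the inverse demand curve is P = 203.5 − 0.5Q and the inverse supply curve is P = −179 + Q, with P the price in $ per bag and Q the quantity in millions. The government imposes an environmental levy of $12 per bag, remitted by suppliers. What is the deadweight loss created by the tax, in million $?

Rewrite in direct form: Qd = 407 − 2P and Qs = P + 179.
Before the tax: set 407 − 2P = P + 179 → P* = $76, Q* = 255.
With the tax collected from suppliers, supply shifts: Qs = (P − 12) + 179.
Solving gives Q = 247 with consumers paying $80 and suppliers receiving $68 (the $12 wedge).
Quantity falls by |ΔQ| = |255 − 247| = 8.
DWL = ½ · t · |ΔQ| = ½ · 12 · 8 = $48.

Deadweight loss = $48 million.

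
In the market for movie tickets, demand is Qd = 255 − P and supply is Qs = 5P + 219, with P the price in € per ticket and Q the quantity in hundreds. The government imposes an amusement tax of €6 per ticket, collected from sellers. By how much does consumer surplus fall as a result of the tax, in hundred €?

Consumer surplus falls by €1232.5 hundred.

Without the tax, 255 − P = 5P + 219 gives 6P = 36, so P* = €6 and Q* = 249.
With the tax collected from sellers, supply shifts: Qs = 5(P − 6) + 219.
Solving gives Q = 244 with buyers paying €11 and sellers receiving €5 (the €6 wedge).
ΔCS is the trapezoid between Q = 244 and Q = 249 of height €5: ½ · (249 + 244) · 5 = €1232.5.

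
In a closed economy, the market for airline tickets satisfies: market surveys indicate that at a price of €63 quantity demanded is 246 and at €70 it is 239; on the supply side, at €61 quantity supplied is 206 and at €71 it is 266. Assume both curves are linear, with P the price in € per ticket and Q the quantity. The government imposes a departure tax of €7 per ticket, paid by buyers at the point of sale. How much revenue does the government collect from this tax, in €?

Demand slope: (239 − 246)/(70 − 63) = -1, so Qd = 309 − P.
Supply slope: (266 − 206)/(71 − 61) = 6, so Qs = 6P − 160.
Without the tax, 309 − P = 6P − 160 gives 7P = 469, so P* = €67 and Q* = 242.
With the tax collected from buyers, demand (in seller-price terms) shifts: Qd = 309 − (P + 7).
New equilibrium: buyers pay €73, producers receive €66, Q = 236. (Wedge: Pb − Ps = 7.)
Revenue = t · Q = 7 · 236 = €1652.

Tax revenue = €1652.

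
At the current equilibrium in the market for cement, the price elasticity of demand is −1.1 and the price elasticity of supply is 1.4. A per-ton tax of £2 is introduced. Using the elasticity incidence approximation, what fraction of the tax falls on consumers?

Incidence ratio: consumers' share ≈ εs / (εs + |εd|) = 1.4 / (1.4 + 1.1) = 0.56.
Supply is the more elastic side, so consumers bear the larger share.

Consumers' share ≈ 0.56.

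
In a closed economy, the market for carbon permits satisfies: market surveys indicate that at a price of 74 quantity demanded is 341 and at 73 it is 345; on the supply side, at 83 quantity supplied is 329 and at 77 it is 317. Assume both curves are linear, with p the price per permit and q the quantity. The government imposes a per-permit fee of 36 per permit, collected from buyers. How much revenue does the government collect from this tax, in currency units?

Tax revenue = 9828.

Demand slope: (345 − 341)/(73 − 74) = -4, so qd = 637 − 4p.
Supply slope: (317 − 329)/(77 − 83) = 2, so qs = 2p + 163.
Without the tax, 637 − 4p = 2p + 163 gives 6p = 474, so p* = 79 and q* = 321.
With the tax collected from buyers, demand (in seller-price terms) shifts: qd = 637 − 4(p + 36).
New equilibrium: buyers pay 91, sellers receive 55, q = 273. (Wedge: pb − ps = 36.)
Revenue = t · Q = 36 · 273 = 9828.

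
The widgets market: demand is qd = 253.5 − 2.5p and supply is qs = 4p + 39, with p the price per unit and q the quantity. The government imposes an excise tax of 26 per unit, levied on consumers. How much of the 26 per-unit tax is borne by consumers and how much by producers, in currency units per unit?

Before the tax: set 253.5 − 2.5p = 4p + 39 → p* = 33, q* = 171.
With the tax collected from consumers, demand (in seller-price terms) shifts: qd = 253.5 − 2.5(p + 26).
Solving gives q = 131 with consumers paying 49 and producers receiving 23 (the 26 wedge).
Burden on consumers: 16; on producers: 10. (They sum to 26.)

Consumers bear 16 per unit; producers bear 10 per unit.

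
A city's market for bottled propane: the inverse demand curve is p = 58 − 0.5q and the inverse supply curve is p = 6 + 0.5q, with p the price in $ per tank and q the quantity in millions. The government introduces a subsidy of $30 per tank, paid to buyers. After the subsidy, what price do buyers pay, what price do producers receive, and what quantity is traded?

Buyers pay $17; producers receive $47; quantity = 82.

Inverting to q(p) form: qd = 116 − 2p; qs = 2p − 12.
Without the subsidy, 116 − 2p = 2p − 12 gives 4p = 128, so p* = $32 and q* = 52.
With a per-unit subsidy paid to buyers, each effectively pays p − 30, so demand becomes qd = 116 − 2(p − 30).
New equilibrium: buyers pay $17, producers receive $47, q = 82. (Wedge: pb − ps = −30.)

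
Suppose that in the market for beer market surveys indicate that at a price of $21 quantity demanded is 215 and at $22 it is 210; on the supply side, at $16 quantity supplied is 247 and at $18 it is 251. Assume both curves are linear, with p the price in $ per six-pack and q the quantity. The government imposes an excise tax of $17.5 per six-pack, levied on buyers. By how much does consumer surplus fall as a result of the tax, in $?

Consumer surplus falls by $1162.5.

Demand slope: (210 − 215)/(22 − 21) = -5, so qd = 320 − 5p.
Supply slope: (251 − 247)/(18 − 16) = 2, so qs = 2p + 215.
Before the tax: set 320 − 5p = 2p + 215 → p* = $15, q* = 245.
With the tax collected from buyers, demand (in seller-price terms) shifts: qd = 320 − 5(p + 17.5).
New equilibrium: buyers pay $20, producers receive $2.5, q = 220. (Wedge: pb − ps = 17.5.)
ΔCS is the trapezoid between Q = 220 and Q = 245 of height $5: ½ · (245 + 220) · 5 = $1162.5.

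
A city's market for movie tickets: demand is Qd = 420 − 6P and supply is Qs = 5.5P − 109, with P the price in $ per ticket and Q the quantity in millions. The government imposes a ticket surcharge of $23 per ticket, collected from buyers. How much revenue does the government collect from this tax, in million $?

Tax revenue = $1794 million.

Without the tax, 420 − 6P = 5.5P − 109 gives 11.5P = 529, so P* = $46 and Q* = 144.
With the tax collected from buyers, demand (in seller-price terms) shifts: Qd = 420 − 6(P + 23).
Solving gives Q = 78 with buyers paying $57 and producers receiving $34 (the $23 wedge).
Revenue = t · Q = 23 · 78 = $1794.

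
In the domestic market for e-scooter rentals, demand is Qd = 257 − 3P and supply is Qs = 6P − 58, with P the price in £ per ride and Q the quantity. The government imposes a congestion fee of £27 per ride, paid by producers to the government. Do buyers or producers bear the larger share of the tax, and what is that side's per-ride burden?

Buyers bear the larger share: £18 per ride.

Without the tax, 257 − 3P = 6P − 58 gives 9P = 315, so P* = £35 and Q* = 152.
With the tax collected from producers, supply shifts: Qs = 6(P − 27) − 58.
New equilibrium: buyers pay £53, producers receive £26, Q = 98. (Wedge: Pb − Ps = 27.)
Per-ride burden: buyers £18, producers £9.
Buyers take the larger share because demand is less price-elastic here (demand slope 3 vs supply slope 6).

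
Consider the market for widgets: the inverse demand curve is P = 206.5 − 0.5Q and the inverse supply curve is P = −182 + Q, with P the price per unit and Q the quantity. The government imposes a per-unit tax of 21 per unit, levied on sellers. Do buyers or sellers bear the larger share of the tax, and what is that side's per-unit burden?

Rewrite in direct form: Qd = 413 − 2P and Qs = P + 182.
Before the tax: set 413 − 2P = P + 182 → P* = 77, Q* = 259.
With the tax collected from sellers, supply shifts: Qs = (P − 21) + 182.
New equilibrium: buyers pay 84, sellers receive 63, Q = 245. (Wedge: Pb − Ps = 21.)
Per-unit burden: buyers 7, sellers 14.
Sellers take the larger share because supply is less price-elastic here (demand slope 2 vs supply slope 1).
The less price-elastic side of the market bears the larger share of a per-unit tax.

Sellers bear the larger share: 14 per unit.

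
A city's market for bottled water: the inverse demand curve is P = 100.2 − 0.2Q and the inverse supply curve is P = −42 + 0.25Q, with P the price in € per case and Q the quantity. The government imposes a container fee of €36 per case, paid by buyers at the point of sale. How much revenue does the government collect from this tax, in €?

Tax revenue = €8496.

Rewrite in direct form: Qd = 501 − 5P and Qs = 4P + 168.
Without the tax, 501 − 5P = 4P + 168 gives 9P = 333, so P* = €37 and Q* = 316.
With the tax collected from buyers, demand (in seller-price terms) shifts: Qd = 501 − 5(P + 36).
New equilibrium: buyers pay €53, sellers receive €17, Q = 236. (Wedge: Pb − Ps = 36.)
Revenue = t · Q = 36 · 236 = €8496.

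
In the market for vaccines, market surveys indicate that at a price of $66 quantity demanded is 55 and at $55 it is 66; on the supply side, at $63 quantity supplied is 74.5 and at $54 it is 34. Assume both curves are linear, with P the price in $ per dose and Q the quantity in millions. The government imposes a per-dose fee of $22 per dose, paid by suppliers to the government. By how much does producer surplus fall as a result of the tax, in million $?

Demand slope: (66 − 55)/(55 − 66) = -1, so Qd = 121 − P.
Supply slope: (34 − 74.5)/(54 − 63) = 4.5, so Qs = 4.5P − 209.
Without the tax, 121 − P = 4.5P − 209 gives 5.5P = 330, so P* = $60 and Q* = 61.
With the tax collected from suppliers, supply shifts: Qs = 4.5(P − 22) − 209.
New equilibrium: consumers pay $78, suppliers receive $56, Q = 43. (Wedge: Pb − Ps = 22.)
ΔPS is the trapezoid between Q = 43 and Q = 61 of height $4: ½ · (61 + 43) · 4 = $208.

Producer surplus falls by $208 million.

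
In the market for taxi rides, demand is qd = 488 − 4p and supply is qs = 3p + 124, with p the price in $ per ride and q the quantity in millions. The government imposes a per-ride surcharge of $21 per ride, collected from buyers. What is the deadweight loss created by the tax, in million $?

Before the tax: set 488 − 4p = 3p + 124 → p* = $52, q* = 280.
With the tax collected from buyers, demand (in seller-price terms) shifts: qd = 488 − 4(p + 21).
New equilibrium: buyers pay $61, sellers receive $40, q = 244. (Wedge: pb − ps = 21.)
Quantity falls by |ΔQ| = |280 − 244| = 36.
DWL = ½ · t · |ΔQ| = ½ · 21 · 36 = $378.

Deadweight loss = $378 million.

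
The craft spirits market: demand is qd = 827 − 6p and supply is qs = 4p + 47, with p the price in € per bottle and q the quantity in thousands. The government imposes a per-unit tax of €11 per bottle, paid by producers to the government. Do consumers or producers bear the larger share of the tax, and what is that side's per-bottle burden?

Before the tax: set 827 − 6p = 4p + 47 → p* = €78, q* = 359.
With the tax collected from producers, supply shifts: qs = 4(p − 11) + 47.
New equilibrium: consumers pay €82.4, producers receive €71.4, q = 332.6. (Wedge: pb − ps = 11.)
Per-bottle burden: consumers €4.4, producers €6.6.
Producers take the larger share because supply is less price-elastic here (demand slope 6 vs supply slope 4).
The less price-elastic side of the market bears the larger share of a per-unit tax.

Producers bear the larger share: €6.6 per bottle.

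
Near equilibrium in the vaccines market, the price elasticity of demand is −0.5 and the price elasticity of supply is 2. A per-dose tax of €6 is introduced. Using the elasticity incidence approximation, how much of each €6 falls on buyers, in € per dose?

Incidence ratio: buyers' share ≈ εs / (εs + |εd|) = 2 / (2 + 0.5) = 0.8.
So buyers bear ≈ 0.8 × €6 = €4.8; sellers bear €1.2.

Buyers bear ≈ €4.8 per dose.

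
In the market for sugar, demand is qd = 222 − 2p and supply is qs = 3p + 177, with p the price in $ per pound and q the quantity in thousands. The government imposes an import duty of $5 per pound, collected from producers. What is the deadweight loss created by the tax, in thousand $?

Before the tax: set 222 − 2p = 3p + 177 → p* = $9, q* = 204.
With the tax collected from producers, supply shifts: qs = 3(p − 5) + 177.
Solving gives q = 198 with consumers paying $12 and producers receiving $7 (the $5 wedge).
Quantity falls by |ΔQ| = |204 − 198| = 6.
DWL = ½ · t · |ΔQ| = ½ · 5 · 6 = $15.

Deadweight loss = $15 thousand.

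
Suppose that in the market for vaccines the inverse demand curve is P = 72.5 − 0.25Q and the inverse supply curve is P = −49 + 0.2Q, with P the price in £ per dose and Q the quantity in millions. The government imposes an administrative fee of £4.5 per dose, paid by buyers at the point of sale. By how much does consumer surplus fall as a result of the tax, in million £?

Consumer surplus falls by £662.5 million.

Inverting to Q(P) form: Qd = 290 − 4P; Qs = 5P + 245.
Before the tax: set 290 − 4P = 5P + 245 → P* = £5, Q* = 270.
With the tax collected from buyers, demand (in seller-price terms) shifts: Qd = 290 − 4(P + 4.5).
New equilibrium: buyers pay £7.5, suppliers receive £3, Q = 260. (Wedge: Pb − Ps = 4.5.)
ΔCS is the trapezoid between Q = 260 and Q = 270 of height £2.5: ½ · (270 + 260) · 2.5 = £662.5.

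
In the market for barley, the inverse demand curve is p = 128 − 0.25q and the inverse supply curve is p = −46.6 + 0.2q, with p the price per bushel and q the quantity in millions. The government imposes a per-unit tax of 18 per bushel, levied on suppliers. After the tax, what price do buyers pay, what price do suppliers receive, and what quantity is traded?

Rewrite in direct form: qd = 512 − 4p and qs = 5p + 233.
Before the tax: set 512 − 4p = 5p + 233 → p* = 31, q* = 388.
With the tax collected from suppliers, supply shifts: qs = 5(p − 18) + 233.
New equilibrium: buyers pay 41, suppliers receive 23, q = 348. (Wedge: pb − ps = 18.)
The less price-elastic side of the market bears the larger share of a per-unit tax.

Buyers pay 41; suppliers receive 23; quantity = 348.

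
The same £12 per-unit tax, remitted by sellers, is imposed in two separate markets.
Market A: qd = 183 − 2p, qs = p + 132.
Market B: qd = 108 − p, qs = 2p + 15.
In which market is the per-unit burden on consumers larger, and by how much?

Market A: pre-tax p* = £17, q* = 149; post-tax q = 141; per-unit burden on consumers = £4.
Market B: pre-tax p* = £31, q* = 77; post-tax q = 69; per-unit burden on consumers = £8.
Difference: £4 vs £8 → market B is larger by £4.

Market B, by £4.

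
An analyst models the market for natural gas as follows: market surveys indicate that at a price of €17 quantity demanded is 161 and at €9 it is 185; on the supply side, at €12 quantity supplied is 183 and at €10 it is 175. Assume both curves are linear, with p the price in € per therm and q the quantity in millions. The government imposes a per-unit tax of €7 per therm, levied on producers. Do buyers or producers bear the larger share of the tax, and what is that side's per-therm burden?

Buyers bear the larger share: €4 per therm.

Demand slope: (185 − 161)/(9 − 17) = -3, so qd = 212 − 3p.
Supply slope: (175 − 183)/(10 − 12) = 4, so qs = 4p + 135.
Before the tax: set 212 − 3p = 4p + 135 → p* = €11, q* = 179.
With the tax collected from producers, supply shifts: qs = 4(p − 7) + 135.
Solving gives q = 167 with buyers paying €15 and producers receiving €8 (the €7 wedge).
Per-therm burden: buyers €4, producers €3.
Buyers take the larger share because demand is less price-elastic here (demand slope 3 vs supply slope 4).
The less price-elastic side of the market bears the larger share of a per-unit tax.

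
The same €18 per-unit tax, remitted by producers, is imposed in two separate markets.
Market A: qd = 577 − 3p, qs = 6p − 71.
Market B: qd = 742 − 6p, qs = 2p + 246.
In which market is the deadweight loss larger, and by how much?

Market A, by €81.

Market A: pre-tax p* = €72, q* = 361; post-tax q = 325; deadweight loss = €324.
Market B: pre-tax p* = €62, q* = 370; post-tax q = 343; deadweight loss = €243.
Difference: €324 vs €243 → market A is larger by €81.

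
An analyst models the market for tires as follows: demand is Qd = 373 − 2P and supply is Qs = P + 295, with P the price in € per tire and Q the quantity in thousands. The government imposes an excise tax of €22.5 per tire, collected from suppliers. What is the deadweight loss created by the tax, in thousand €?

Deadweight loss = €168.75 thousand.

Before the tax: set 373 − 2P = P + 295 → P* = €26, Q* = 321.
With the tax collected from suppliers, supply shifts: Qs = (P − 22.5) + 295.
Solving gives Q = 306 with buyers paying €33.5 and suppliers receiving €11 (the €22.5 wedge).
Quantity falls by |ΔQ| = |321 − 306| = 15.
DWL = ½ · t · |ΔQ| = ½ · 22.5 · 15 = €168.75.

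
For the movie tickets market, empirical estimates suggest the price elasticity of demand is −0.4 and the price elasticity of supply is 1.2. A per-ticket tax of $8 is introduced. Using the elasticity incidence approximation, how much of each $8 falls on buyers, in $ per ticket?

Incidence ratio: buyers' share ≈ εs / (εs + |εd|) = 1.2 / (1.2 + 0.4) = 0.75.
So buyers bear ≈ 0.75 × $8 = $6; suppliers bear $2.

Buyers bear ≈ $6 per ticket.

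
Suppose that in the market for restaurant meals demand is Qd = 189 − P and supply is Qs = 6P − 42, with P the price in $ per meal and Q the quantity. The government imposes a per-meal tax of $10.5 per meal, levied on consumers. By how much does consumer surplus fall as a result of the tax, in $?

Before the tax: set 189 − P = 6P − 42 → P* = $33, Q* = 156.
With the tax collected from consumers, demand (in seller-price terms) shifts: Qd = 189 − (P + 10.5).
Solving gives Q = 147 with consumers paying $42 and sellers receiving $31.5 (the $10.5 wedge).
ΔCS is the trapezoid between Q = 147 and Q = 156 of height $9: ½ · (156 + 147) · 9 = $1363.5.

Consumer surplus falls by $1363.5.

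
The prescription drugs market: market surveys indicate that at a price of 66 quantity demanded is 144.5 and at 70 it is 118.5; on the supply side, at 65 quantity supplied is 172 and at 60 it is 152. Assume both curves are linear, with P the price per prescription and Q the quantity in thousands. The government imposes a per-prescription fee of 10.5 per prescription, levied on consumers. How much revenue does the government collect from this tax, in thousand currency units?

Demand slope: (118.5 − 144.5)/(70 − 66) = -6.5, so Qd = 573.5 − 6.5P.
Supply slope: (152 − 172)/(60 − 65) = 4, so Qs = 4P − 88.
Before the tax: set 573.5 − 6.5P = 4P − 88 → P* = 63, Q* = 164.
With the tax collected from consumers, demand (in seller-price terms) shifts: Qd = 573.5 − 6.5(P + 10.5).
Solving gives Q = 138 with consumers paying 67 and suppliers receiving 56.5 (the 10.5 wedge).
Revenue = t · Q = 10.5 · 138 = 1449.

Tax revenue = 1449 thousand.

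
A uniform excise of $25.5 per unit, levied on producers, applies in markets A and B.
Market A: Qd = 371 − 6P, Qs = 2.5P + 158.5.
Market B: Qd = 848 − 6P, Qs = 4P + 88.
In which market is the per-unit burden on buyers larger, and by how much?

Market A: pre-tax P* = $25, Q* = 221; post-tax Q = 176; per-unit burden on buyers = $7.5.
Market B: pre-tax P* = $76, Q* = 392; post-tax Q = 330.8; per-unit burden on buyers = $10.2.
Difference: $7.5 vs $10.2 → market B is larger by $2.7.

Market B, by $2.7.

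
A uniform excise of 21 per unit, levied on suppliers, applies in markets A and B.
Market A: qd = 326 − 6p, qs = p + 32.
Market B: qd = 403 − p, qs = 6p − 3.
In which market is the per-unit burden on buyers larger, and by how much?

Market B, by 15.

Market A: pre-tax p* = 42, q* = 74; post-tax q = 56; per-unit burden on buyers = 3.
Market B: pre-tax p* = 58, q* = 345; post-tax q = 327; per-unit burden on buyers = 18.
Difference: 3 vs 18 → market B is larger by 15.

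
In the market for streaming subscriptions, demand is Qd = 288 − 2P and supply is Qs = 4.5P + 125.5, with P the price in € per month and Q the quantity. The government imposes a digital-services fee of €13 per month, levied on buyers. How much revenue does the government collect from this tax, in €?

Tax revenue = €2860.

Without the tax, 288 − 2P = 4.5P + 125.5 gives 6.5P = 162.5, so P* = €25 and Q* = 238.
With the tax collected from buyers, demand (in seller-price terms) shifts: Qd = 288 − 2(P + 13).
Solving gives Q = 220 with buyers paying €34 and producers receiving €21 (the €13 wedge).
Revenue = t · Q = 13 · 220 = €2860.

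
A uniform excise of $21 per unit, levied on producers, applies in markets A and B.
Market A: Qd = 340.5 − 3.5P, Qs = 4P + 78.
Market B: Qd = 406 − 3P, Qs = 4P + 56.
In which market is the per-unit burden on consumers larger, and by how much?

Market A: pre-tax P* = $35, Q* = 218; post-tax Q = 178.8; per-unit burden on consumers = $11.2.
Market B: pre-tax P* = $50, Q* = 256; post-tax Q = 220; per-unit burden on consumers = $12.
Difference: $11.2 vs $12 → market B is larger by $0.8.

Market B, by $0.8.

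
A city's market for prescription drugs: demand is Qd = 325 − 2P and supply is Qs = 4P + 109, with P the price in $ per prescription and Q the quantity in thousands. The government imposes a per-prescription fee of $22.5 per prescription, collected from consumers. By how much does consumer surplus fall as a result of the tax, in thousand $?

Consumer surplus falls by $3570 thousand.

Before the tax: set 325 − 2P = 4P + 109 → P* = $36, Q* = 253.
With the tax collected from consumers, demand (in seller-price terms) shifts: Qd = 325 − 2(P + 22.5).
Solving gives Q = 223 with consumers paying $51 and sellers receiving $28.5 (the $22.5 wedge).
ΔCS is the trapezoid between Q = 223 and Q = 253 of height $15: ½ · (253 + 223) · 15 = $3570.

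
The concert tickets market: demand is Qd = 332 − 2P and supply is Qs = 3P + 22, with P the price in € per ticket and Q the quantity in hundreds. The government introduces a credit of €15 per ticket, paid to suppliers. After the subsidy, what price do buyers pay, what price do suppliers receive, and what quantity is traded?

Before the subsidy: set 332 − 2P = 3P + 22 → P* = €62, Q* = 208.
With a per-unit subsidy paid to suppliers, each receives P + 15 per unit sold, so supply becomes Qs = 3(P + 15) + 22.
New equilibrium: buyers pay €53, suppliers receive €68, Q = 226. (Wedge: Pb − Ps = −15.)

Buyers pay €53; suppliers receive €68; quantity = 226.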